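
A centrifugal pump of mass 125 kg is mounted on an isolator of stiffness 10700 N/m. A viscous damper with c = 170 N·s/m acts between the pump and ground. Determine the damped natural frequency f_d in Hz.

1.47 Hz

ω_n = √(k/m) = √(10700/125) = 9.252 rad/s.
Critical damping c_c = 2√(k·m) = 2√(10700 × 125) = 2313 N·s/m, so ζ = c/c_c = 170/2313 = 0.07350.
ω_d = ω_n√(1 − ζ²) = 9.252 × √(1 − 0.00540) = 9.227 rad/s.
f_d = ω_d/(2π) = 1.469 Hz.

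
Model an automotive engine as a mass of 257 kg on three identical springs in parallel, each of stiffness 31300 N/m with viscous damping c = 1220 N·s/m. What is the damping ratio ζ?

0.124

Parallel springs add: k_eq = 3 × 31300 = 93900 N/m.
ω_n = √(k_eq/m) = √(93900/257) = 19.11 rad/s.
Critical damping c_c = 2√(k_eq·m) = 2√(93900 × 257) = 9825 N·s/m, so ζ = c/c_c = 1220/9825 = 0.1242.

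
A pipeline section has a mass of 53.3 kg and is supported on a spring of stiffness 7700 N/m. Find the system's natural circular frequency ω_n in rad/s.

12.0 rad/s

ω_n = √(k/m) = √(7700/53.3) = √144.5 = 12.02 rad/s.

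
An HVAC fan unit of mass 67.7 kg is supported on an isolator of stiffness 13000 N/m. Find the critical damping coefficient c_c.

1880 N·s/m

c_c = 2√(k·m) = 2√(13000 × 67.7) = 2 × 938.1 = 1876 N·s/m.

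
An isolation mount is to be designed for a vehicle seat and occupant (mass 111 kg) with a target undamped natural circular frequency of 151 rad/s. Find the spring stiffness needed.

2530000 N/m

k = m·ω_n² = 111 × 151.0² = 111 × 22800 = 2531000 N/m.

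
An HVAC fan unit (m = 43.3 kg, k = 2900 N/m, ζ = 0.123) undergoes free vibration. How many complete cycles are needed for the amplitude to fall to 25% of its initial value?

2 cycles

Logarithmic decrement δ = 2πζ/√(1 − ζ²) = 2π × 0.1230/√(1 − 0.0151) = 0.7787.
x_n/x₀ = e^(−nδ) ≤ 0.25; take ln: n ≥ ln(1/0.25)/δ = 1.386/0.7787 = 1.780.
So 2 complete cycles are required.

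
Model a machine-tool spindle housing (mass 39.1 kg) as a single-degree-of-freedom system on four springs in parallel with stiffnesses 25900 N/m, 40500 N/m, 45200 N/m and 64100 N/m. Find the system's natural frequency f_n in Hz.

Parallel springs add: k_eq = 25900 + 40500 + 45200 + 64100 = 175700 N/m.
ω_n = √(k_eq/m) = √(175700/39.1) = √4494 = 67.03 rad/s.
f_n = ω_n/(2π) = 67.03/6.283 = 10.67 Hz.

10.7 Hz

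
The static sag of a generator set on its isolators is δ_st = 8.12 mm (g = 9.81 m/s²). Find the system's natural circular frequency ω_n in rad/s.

ω_n = √(g/δ_st) = √(9.81/0.00812) = √1208 = 34.76 rad/s.

34.8 rad/s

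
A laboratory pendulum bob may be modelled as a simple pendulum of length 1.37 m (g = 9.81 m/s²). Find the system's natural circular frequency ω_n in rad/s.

2.68 rad/s

For a simple pendulum ω_n = √(g/L) = √(9.81/1.37) = √7.161 = 2.676 rad/s.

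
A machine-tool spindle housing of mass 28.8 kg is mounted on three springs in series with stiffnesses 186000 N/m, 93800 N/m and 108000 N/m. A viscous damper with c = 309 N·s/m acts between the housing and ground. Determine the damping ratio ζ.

0.145

Series springs: 1/k_eq = 1/186000 + 1/93800 + 1/108000 = 2.530×10^-5, so k_eq = 39530 N/m.
ω_n = √(k_eq/m) = √(39530/28.8) = 37.05 rad/s.
Critical damping c_c = 2√(k_eq·m) = 2√(39530 × 28.8) = 2134 N·s/m, so ζ = c/c_c = 309/2134 = 0.1448.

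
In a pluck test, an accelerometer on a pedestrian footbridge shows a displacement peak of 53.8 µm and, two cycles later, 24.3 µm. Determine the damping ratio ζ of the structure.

0.0631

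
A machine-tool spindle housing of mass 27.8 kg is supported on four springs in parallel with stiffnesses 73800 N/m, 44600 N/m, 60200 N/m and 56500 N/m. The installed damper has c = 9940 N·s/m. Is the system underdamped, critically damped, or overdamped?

Parallel springs add: k_eq = 73800 + 44600 + 60200 + 56500 = 235100 N/m.
c_c = 2√(k_eq·m) = 5113 N·s/m; ζ = c/c_c = 9940/5113 = 1.94.
Since ζ > 1 the system is overdamped.

overdamped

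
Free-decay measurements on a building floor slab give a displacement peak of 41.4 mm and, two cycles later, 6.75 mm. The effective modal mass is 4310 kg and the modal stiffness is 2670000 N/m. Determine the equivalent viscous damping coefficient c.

30600 N·s/m

Logarithmic decrement δ = (1/n)·ln(x₀/x_n) = (1/2)·ln(41.4/6.75) = (1/2)·ln(6.133) = 0.9069.
ζ = δ/√(4π² + δ²) = 0.9069/√(39.48 + 0.822) = 0.9069/6.348 = 0.1429.
c = ζ · 2√(km) = 0.1429 × 2√(2670000 × 4310) = 0.1429 × 214500 = 30650 N·s/m.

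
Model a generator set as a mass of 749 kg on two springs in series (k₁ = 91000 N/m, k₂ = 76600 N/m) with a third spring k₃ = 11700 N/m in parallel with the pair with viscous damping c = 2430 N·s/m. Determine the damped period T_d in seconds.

0.759 s

Series pair: k_s = k₁k₂/(k₁+k₂) = (91000)(76600)/(91000 + 76600) = 41590 N/m. In parallel with k₃: k_eq = 41590 + 11700 = 53290 N/m.
ω_n = √(k_eq/m) = √(53290/749) = 8.435 rad/s.
Critical damping c_c = 2√(k_eq·m) = 2√(53290 × 749) = 12640 N·s/m, so ζ = c/c_c = 2430/12640 = 0.1923.
ω_d = ω_n√(1 − ζ²) = 8.435 × √(1 − 0.0370) = 8.278 rad/s.
T_d = 2π/ω_d = 0.7591 s.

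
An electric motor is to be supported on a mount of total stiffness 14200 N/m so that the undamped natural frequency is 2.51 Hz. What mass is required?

57.1 kg

ω_n = 2πf_n = 2π × 2.51 = 15.77 rad/s.
m = k/ω_n² = 14200/15.77² = 14200/248.7 = 57.09 kg.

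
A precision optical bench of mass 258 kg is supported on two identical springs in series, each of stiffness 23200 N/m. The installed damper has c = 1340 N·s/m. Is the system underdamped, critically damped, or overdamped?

Series springs: 1/k_eq = 2/23200, so k_eq = 23200/2 = 11600 N/m.
c_c = 2√(k_eq·m) = 3460 N·s/m; ζ = c/c_c = 1340/3460 = 0.387.
Since ζ < 1 the system is underdamped.

underdamped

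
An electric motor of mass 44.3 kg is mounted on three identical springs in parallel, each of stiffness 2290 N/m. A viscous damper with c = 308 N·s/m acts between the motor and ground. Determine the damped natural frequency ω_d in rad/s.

Parallel springs add: k_eq = 3 × 2290 = 6870 N/m.
ω_n = √(k_eq/m) = √(6870/44.3) = 12.45 rad/s.
Critical damping c_c = 2√(k_eq·m) = 2√(6870 × 44.3) = 1103 N·s/m, so ζ = c/c_c = 308/1103 = 0.2792.
ω_d = ω_n√(1 − ζ²) = 12.45 × √(1 − 0.0779) = 11.96 rad/s.

12.0 rad/s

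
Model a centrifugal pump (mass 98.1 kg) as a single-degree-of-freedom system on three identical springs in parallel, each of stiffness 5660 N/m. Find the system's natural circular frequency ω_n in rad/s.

13.2 rad/s

Parallel springs add: k_eq = 3 × 5660 = 16980 N/m.
ω_n = √(k_eq/m) = √(16980/98.1) = √173.1 = 13.16 rad/s.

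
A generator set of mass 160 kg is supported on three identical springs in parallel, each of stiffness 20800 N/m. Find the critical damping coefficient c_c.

Parallel springs add: k_eq = 3 × 20800 = 62400 N/m.
c_c = 2√(k_eq·m) = 2√(62400 × 160) = 2 × 3160 = 6319 N·s/m.

6320 N·s/m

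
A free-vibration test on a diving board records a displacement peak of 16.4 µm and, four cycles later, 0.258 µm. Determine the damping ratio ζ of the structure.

0.163

Logarithmic decrement δ = (1/n)·ln(x₀/x_n) = (1/4)·ln(16.4/0.258) = (1/4)·ln(63.57) = 1.038.
ζ = δ/√(4π² + δ²) = 1.038/√(39.48 + 1.08) = 1.038/6.368 = 0.1630.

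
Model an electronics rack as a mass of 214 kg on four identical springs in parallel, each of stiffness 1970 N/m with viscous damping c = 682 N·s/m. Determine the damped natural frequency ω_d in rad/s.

Parallel springs add: k_eq = 4 × 1970 = 7880 N/m.
ω_n = √(k_eq/m) = √(7880/214) = 6.068 rad/s.
Critical damping c_c = 2√(k_eq·m) = 2√(7880 × 214) = 2597 N·s/m, so ζ = c/c_c = 682/2597 = 0.2626.
ω_d = ω_n√(1 − ζ²) = 6.068 × √(1 − 0.0690) = 5.855 rad/s.

5.86 rad/s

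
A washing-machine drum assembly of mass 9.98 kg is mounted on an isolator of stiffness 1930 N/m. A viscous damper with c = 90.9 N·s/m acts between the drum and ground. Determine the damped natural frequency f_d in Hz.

ω_n = √(k/m) = √(1930/9.98) = 13.91 rad/s.
Critical damping c_c = 2√(k·m) = 2√(1930 × 9.98) = 277.6 N·s/m, so ζ = c/c_c = 90.9/277.6 = 0.3275.
ω_d = ω_n√(1 − ζ²) = 13.91 × √(1 − 0.107) = 13.14 rad/s.
f_d = ω_d/(2π) = 2.091 Hz.

2.09 Hz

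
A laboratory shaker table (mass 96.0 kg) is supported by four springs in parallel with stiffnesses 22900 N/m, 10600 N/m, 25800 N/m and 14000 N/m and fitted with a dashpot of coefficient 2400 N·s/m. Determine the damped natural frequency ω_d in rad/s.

Parallel springs add: k_eq = 22900 + 10600 + 25800 + 14000 = 73300 N/m.
ω_n = √(k_eq/m) = √(73300/96.0) = 27.63 rad/s.
Critical damping c_c = 2√(k_eq·m) = 2√(73300 × 96.0) = 5305 N·s/m, so ζ = c/c_c = 2400/5305 = 0.4524.
ω_d = ω_n√(1 − ζ²) = 27.63 × √(1 − 0.205) = 24.64 rad/s.

24.6 rad/s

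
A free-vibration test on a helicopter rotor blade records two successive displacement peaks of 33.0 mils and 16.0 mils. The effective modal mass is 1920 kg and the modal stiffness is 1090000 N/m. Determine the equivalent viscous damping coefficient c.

Logarithmic decrement δ = (1/n)·ln(x₀/x_n) = (1/1)·ln(33.0/16.0) = (1/1)·ln(2.062) = 0.7239.
ζ = δ/√(4π² + δ²) = 0.7239/√(39.48 + 0.524) = 0.7239/6.325 = 0.1145.
c = ζ · 2√(km) = 0.1145 × 2√(1090000 × 1920) = 0.1145 × 91490 = 10470 N·s/m.

10500 N·s/m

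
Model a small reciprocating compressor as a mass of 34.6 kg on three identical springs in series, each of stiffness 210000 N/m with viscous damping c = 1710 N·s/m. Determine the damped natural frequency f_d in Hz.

5.98 Hz

Series springs: 1/k_eq = 3/210000, so k_eq = 210000/3 = 70000 N/m.
ω_n = √(k_eq/m) = √(70000/34.6) = 44.98 rad/s.
Critical damping c_c = 2√(k_eq·m) = 2√(70000 × 34.6) = 3113 N·s/m, so ζ = c/c_c = 1710/3113 = 0.5494.
ω_d = ω_n√(1 − ζ²) = 44.98 × √(1 − 0.302) = 37.58 rad/s.
f_d = ω_d/(2π) = 5.982 Hz.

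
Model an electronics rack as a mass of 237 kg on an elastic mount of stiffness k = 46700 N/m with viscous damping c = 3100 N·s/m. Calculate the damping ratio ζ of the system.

0.466

ω_n = √(k/m) = √(46700/237) = 14.04 rad/s.
Critical damping c_c = 2√(k·m) = 2√(46700 × 237) = 6654 N·s/m, so ζ = c/c_c = 3100/6654 = 0.4659.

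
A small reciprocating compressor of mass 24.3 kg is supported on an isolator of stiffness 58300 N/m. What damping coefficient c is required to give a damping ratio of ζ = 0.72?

1710 N·s/m

c_c = 2√(k·m) = 2√(58300 × 24.3) = 2380 N·s/m.
c = ζ·c_c = 0.72 × 2380 = 1714 N·s/m.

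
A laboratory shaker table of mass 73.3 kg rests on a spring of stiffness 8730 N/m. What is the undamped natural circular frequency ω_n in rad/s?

10.9 rad/s

ω_n = √(k/m) = √(8730/73.3) = √119.1 = 10.91 rad/s.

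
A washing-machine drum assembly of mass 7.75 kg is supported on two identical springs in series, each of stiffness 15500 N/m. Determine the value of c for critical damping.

490 N·s/m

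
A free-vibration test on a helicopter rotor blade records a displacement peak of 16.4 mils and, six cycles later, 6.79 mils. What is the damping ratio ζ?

Logarithmic decrement δ = (1/n)·ln(x₀/x_n) = (1/6)·ln(16.4/6.79) = (1/6)·ln(2.415) = 0.1470.
ζ = δ/√(4π² + δ²) = 0.1470/√(39.48 + 0.0216) = 0.1470/6.285 = 0.02338.

0.0234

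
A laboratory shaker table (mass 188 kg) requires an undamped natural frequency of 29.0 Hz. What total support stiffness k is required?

6240000 N/m

ω_n = 2πf_n = 2π × 29.0 = 182.2 rad/s.
k = m·ω_n² = 188 × 182.2² = 188 × 33200 = 6242000 N/m.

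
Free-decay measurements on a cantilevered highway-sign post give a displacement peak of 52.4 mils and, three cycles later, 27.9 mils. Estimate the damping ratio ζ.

0.0334

Logarithmic decrement δ = (1/n)·ln(x₀/x_n) = (1/3)·ln(52.4/27.9) = (1/3)·ln(1.878) = 0.2101.
ζ = δ/√(4π² + δ²) = 0.2101/√(39.48 + 0.0441) = 0.2101/6.287 = 0.03342.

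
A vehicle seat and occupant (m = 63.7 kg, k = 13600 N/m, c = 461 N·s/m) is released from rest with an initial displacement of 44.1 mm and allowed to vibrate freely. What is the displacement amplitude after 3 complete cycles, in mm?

ζ = c/(2√(km)) = 461/(2√(13600 × 63.7)) = 461/1862 = 0.2476.
Logarithmic decrement δ = 2πζ/√(1 − ζ²) = 2π × 0.2476/√(1 − 0.0613) = 1.606.
After n cycles, x_n/x₀ = e^(−nδ), so x_3 = 44.1 × e^(−3 × 1.606) = 44.1 × 0.008082 = 0.3564 mm.

0.356 mm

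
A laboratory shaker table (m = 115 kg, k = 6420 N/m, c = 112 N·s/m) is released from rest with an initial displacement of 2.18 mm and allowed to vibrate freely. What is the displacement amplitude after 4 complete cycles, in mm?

0.422 mm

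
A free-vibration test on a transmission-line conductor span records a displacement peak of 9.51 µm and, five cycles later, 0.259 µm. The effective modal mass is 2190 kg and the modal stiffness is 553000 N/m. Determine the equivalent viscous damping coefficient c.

7930 N·s/m

Logarithmic decrement δ = (1/n)·ln(x₀/x_n) = (1/5)·ln(9.51/0.259) = (1/5)·ln(36.72) = 0.7207.
ζ = δ/√(4π² + δ²) = 0.7207/√(39.48 + 0.519) = 0.7207/6.324 = 0.1139.
c = ζ · 2√(km) = 0.1139 × 2√(553000 × 2190) = 0.1139 × 69600 = 7931 N·s/m.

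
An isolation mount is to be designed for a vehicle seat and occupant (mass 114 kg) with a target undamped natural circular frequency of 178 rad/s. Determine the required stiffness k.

3610000 N/m

k = m·ω_n² = 114 × 178.0² = 114 × 31680 = 3612000 N/m.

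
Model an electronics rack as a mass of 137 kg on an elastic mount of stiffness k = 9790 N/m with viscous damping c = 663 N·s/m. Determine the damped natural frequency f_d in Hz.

ω_n = √(k/m) = √(9790/137) = 8.453 rad/s.
Critical damping c_c = 2√(k·m) = 2√(9790 × 137) = 2316 N·s/m, so ζ = c/c_c = 663/2316 = 0.2862.
ω_d = ω_n√(1 − ζ²) = 8.453 × √(1 − 0.0819) = 8.100 rad/s.
f_d = ω_d/(2π) = 1.289 Hz.

1.29 Hz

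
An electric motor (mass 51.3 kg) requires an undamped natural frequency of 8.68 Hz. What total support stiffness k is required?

ω_n = 2πf_n = 2π × 8.68 = 54.54 rad/s.
k = m·ω_n² = 51.3 × 54.54² = 51.3 × 2974 = 152600 N/m.

153000 N/m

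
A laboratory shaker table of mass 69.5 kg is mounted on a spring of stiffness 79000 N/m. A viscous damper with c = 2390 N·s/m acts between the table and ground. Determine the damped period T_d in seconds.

0.217 s

ω_n = √(k/m) = √(79000/69.5) = 33.71 rad/s.
Critical damping c_c = 2√(k·m) = 2√(79000 × 69.5) = 4686 N·s/m, so ζ = c/c_c = 2390/4686 = 0.5100.
ω_d = ω_n√(1 − ζ²) = 33.71 × √(1 − 0.260) = 29.00 rad/s.
T_d = 2π/ω_d = 0.2167 s.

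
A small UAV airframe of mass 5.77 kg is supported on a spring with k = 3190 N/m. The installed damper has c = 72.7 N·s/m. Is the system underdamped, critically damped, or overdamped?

underdamped

c_c = 2√(k·m) = 271.3 N·s/m; ζ = c/c_c = 72.7/271.3 = 0.268.
Since ζ < 1 the system is underdamped.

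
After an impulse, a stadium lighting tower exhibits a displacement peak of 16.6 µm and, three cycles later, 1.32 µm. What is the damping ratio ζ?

0.133

Logarithmic decrement δ = (1/n)·ln(x₀/x_n) = (1/3)·ln(16.6/1.32) = (1/3)·ln(12.58) = 0.8439.
ζ = δ/√(4π² + δ²) = 0.8439/√(39.48 + 0.712) = 0.8439/6.340 = 0.1331.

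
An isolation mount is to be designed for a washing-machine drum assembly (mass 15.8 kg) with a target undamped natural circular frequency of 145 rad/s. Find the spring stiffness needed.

332000 N/m

k = m·ω_n² = 15.8 × 145.0² = 15.8 × 21020 = 332200 N/m.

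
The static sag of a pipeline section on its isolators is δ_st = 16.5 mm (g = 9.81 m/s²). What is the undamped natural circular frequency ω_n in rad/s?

ω_n = √(g/δ_st) = √(9.81/0.0165) = √594.5 = 24.38 rad/s.

24.4 rad/s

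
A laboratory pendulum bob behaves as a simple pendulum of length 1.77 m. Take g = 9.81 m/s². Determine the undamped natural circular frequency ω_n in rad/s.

2.35 rad/s

For a simple pendulum ω_n = √(g/L) = √(9.81/1.77) = √5.542 = 2.354 rad/s.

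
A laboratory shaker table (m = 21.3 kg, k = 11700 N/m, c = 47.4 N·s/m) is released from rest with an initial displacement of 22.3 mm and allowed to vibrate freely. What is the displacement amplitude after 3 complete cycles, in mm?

9.10 mm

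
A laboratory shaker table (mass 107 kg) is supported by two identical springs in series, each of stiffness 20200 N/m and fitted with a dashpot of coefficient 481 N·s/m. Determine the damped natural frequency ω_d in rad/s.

Series springs: 1/k_eq = 2/20200, so k_eq = 20200/2 = 10100 N/m.
ω_n = √(k_eq/m) = √(10100/107) = 9.716 rad/s.
Critical damping c_c = 2√(k_eq·m) = 2√(10100 × 107) = 2079 N·s/m, so ζ = c/c_c = 481/2079 = 0.2313.
ω_d = ω_n√(1 − ζ²) = 9.716 × √(1 − 0.0535) = 9.452 rad/s.

9.45 rad/s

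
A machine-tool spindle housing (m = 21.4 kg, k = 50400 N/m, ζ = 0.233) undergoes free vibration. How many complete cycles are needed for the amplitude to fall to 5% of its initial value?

Logarithmic decrement δ = 2πζ/√(1 − ζ²) = 2π × 0.2330/√(1 − 0.0543) = 1.505.
x_n/x₀ = e^(−nδ) ≤ 0.05; take ln: n ≥ ln(1/0.05)/δ = 2.996/1.505 = 1.990.
So 2 complete cycles are required.

2 cycles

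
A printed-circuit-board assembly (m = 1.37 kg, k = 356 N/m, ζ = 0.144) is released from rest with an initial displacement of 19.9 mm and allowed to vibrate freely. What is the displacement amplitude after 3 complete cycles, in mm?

Logarithmic decrement δ = 2πζ/√(1 − ζ²) = 2π × 0.1440/√(1 − 0.0207) = 0.9143.
After n cycles, x_n/x₀ = e^(−nδ), so x_3 = 19.9 × e^(−3 × 0.9143) = 19.9 × 0.06438 = 1.281 mm.

1.28 mm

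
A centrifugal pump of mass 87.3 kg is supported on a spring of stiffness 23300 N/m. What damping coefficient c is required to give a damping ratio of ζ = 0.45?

c_c = 2√(k·m) = 2√(23300 × 87.3) = 2852 N·s/m.
c = ζ·c_c = 0.45 × 2852 = 1284 N·s/m.

1280 N·s/m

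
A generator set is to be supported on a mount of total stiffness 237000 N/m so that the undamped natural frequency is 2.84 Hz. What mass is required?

744 kg

ω_n = 2πf_n = 2π × 2.84 = 17.84 rad/s.
m = k/ω_n² = 237000/17.84² = 237000/318.4 = 744.3 kg.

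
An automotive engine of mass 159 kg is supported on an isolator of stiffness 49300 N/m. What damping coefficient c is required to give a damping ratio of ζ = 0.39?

c_c = 2√(k·m) = 2√(49300 × 159) = 5600 N·s/m.
c = ζ·c_c = 0.39 × 5600 = 2184 N·s/m.

2180 N·s/m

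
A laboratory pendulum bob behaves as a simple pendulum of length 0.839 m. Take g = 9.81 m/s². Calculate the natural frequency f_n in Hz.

For a simple pendulum ω_n = √(g/L) = √(9.81/0.839) = √11.69 = 3.419 rad/s.
f_n = ω_n/(2π) = 3.419/6.283 = 0.5442 Hz.

0.544 Hz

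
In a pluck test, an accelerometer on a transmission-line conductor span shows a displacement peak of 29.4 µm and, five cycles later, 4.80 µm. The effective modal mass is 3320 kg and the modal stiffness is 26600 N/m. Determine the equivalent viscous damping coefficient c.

1080 N·s/m

Logarithmic decrement δ = (1/n)·ln(x₀/x_n) = (1/5)·ln(29.4/4.80) = (1/5)·ln(6.125) = 0.3625.
ζ = δ/√(4π² + δ²) = 0.3625/√(39.48 + 0.131) = 0.3625/6.294 = 0.05759.
c = ζ · 2√(km) = 0.05759 × 2√(26600 × 3320) = 0.05759 × 18790 = 1082 N·s/m.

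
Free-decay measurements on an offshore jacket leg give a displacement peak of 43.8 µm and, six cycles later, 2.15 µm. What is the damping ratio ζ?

Logarithmic decrement δ = (1/n)·ln(x₀/x_n) = (1/6)·ln(43.8/2.15) = (1/6)·ln(20.37) = 0.5024.
ζ = δ/√(4π² + δ²) = 0.5024/√(39.48 + 0.252) = 0.5024/6.303 = 0.07970.

0.0797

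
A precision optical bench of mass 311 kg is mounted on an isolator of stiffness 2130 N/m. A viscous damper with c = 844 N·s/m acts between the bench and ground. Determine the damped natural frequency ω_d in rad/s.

2.24 rad/s

ω_n = √(k/m) = √(2130/311) = 2.617 rad/s.
Critical damping c_c = 2√(k·m) = 2√(2130 × 311) = 1628 N·s/m, so ζ = c/c_c = 844/1628 = 0.5185.
ω_d = ω_n√(1 − ζ²) = 2.617 × √(1 − 0.269) = 2.238 rad/s.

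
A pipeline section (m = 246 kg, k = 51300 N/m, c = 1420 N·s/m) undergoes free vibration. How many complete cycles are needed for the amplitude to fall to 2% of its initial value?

4 cycles

ζ = c/(2√(km)) = 1420/(2√(51300 × 246)) = 1420/7105 = 0.1999.
Logarithmic decrement δ = 2πζ/√(1 − ζ²) = 2π × 0.1999/√(1 − 0.0399) = 1.282.
x_n/x₀ = e^(−nδ) ≤ 0.02; take ln: n ≥ ln(1/0.02)/δ = 3.912/1.282 = 3.052.
So 4 complete cycles are required.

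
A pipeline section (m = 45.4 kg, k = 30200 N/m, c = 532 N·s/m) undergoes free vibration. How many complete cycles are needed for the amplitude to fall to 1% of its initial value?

ζ = c/(2√(km)) = 532/(2√(30200 × 45.4)) = 532/2342 = 0.2272.
Logarithmic decrement δ = 2πζ/√(1 − ζ²) = 2π × 0.2272/√(1 − 0.0516) = 1.466.
x_n/x₀ = e^(−nδ) ≤ 0.01; take ln: n ≥ ln(1/0.01)/δ = 4.605/1.466 = 3.142.
So 4 complete cycles are required.

4 cycles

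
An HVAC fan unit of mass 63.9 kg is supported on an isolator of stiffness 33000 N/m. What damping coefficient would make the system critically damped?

c_c = 2√(k·m) = 2√(33000 × 63.9) = 2 × 1452 = 2904 N·s/m.

2900 N·s/m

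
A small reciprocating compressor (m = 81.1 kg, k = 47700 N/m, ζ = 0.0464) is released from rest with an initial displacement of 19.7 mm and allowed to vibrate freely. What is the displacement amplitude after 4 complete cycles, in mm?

6.13 mm

Logarithmic decrement δ = 2πζ/√(1 − ζ²) = 2π × 0.04640/√(1 − 0.00215) = 0.2919.
After n cycles, x_n/x₀ = e^(−nδ), so x_4 = 19.7 × e^(−4 × 0.2919) = 19.7 × 0.3112 = 6.130 mm.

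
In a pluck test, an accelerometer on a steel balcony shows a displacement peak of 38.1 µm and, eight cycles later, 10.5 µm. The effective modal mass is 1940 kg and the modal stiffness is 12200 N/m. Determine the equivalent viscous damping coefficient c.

249 N·s/m

Logarithmic decrement δ = (1/n)·ln(x₀/x_n) = (1/8)·ln(38.1/10.5) = (1/8)·ln(3.629) = 0.1611.
ζ = δ/√(4π² + δ²) = 0.1611/√(39.48 + 0.0260) = 0.1611/6.285 = 0.02563.
c = ζ · 2√(km) = 0.02563 × 2√(12200 × 1940) = 0.02563 × 9730 = 249.4 N·s/m.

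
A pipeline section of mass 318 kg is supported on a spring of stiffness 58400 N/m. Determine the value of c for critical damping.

8620 N·s/m

c_c = 2√(k·m) = 2√(58400 × 318) = 2 × 4309 = 8619 N·s/m.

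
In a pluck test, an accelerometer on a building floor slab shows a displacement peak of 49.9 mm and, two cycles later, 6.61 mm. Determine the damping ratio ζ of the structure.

Logarithmic decrement δ = (1/n)·ln(x₀/x_n) = (1/2)·ln(49.9/6.61) = (1/2)·ln(7.549) = 1.011.
ζ = δ/√(4π² + δ²) = 1.011/√(39.48 + 1.02) = 1.011/6.364 = 0.1588.

0.159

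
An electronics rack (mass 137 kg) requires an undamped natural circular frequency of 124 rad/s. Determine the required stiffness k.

2110000 N/m

k = m·ω_n² = 137 × 124.0² = 137 × 15380 = 2107000 N/m.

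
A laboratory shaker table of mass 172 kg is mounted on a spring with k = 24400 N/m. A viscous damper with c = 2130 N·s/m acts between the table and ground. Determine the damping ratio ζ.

0.520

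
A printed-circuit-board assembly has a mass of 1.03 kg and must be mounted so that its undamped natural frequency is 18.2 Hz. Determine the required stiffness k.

ω_n = 2πf_n = 2π × 18.2 = 114.4 rad/s.
k = m·ω_n² = 1.03 × 114.4² = 1.03 × 13080 = 13470 N/m.

13500 N/m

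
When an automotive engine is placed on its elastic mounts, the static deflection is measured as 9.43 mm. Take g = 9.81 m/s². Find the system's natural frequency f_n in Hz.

5.13 Hz

ω_n = √(g/δ_st) = √(9.81/0.00943) = √1040 = 32.25 rad/s.
f_n = ω_n/(2π) = 32.25/6.283 = 5.133 Hz.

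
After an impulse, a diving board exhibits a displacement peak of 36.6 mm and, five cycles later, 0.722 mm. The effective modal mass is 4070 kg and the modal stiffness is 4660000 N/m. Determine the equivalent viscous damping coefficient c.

34200 N·s/m

Logarithmic decrement δ = (1/n)·ln(x₀/x_n) = (1/5)·ln(36.6/0.722) = (1/5)·ln(50.69) = 0.7852.
ζ = δ/√(4π² + δ²) = 0.7852/√(39.48 + 0.616) = 0.7852/6.332 = 0.1240.
c = ζ · 2√(km) = 0.1240 × 2√(4660000 × 4070) = 0.1240 × 275400 = 34150 N·s/m.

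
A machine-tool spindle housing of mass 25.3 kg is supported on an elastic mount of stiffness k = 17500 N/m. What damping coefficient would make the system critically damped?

1330 N·s/m

c_c = 2√(k·m) = 2√(17500 × 25.3) = 2 × 665.4 = 1331 N·s/m.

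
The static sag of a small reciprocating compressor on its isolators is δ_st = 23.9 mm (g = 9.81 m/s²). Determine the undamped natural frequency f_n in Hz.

3.22 Hz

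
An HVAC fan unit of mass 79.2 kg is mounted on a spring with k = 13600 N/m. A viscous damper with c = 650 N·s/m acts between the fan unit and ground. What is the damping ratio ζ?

ω_n = √(k/m) = √(13600/79.2) = 13.10 rad/s.
Critical damping c_c = 2√(k·m) = 2√(13600 × 79.2) = 2076 N·s/m, so ζ = c/c_c = 650/2076 = 0.3131.

0.313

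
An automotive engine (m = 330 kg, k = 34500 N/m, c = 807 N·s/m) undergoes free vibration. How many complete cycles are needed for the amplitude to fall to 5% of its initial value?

ζ = c/(2√(km)) = 807/(2√(34500 × 330)) = 807/6748 = 0.1196.
Logarithmic decrement δ = 2πζ/√(1 − ζ²) = 2π × 0.1196/√(1 − 0.0143) = 0.7568.
x_n/x₀ = e^(−nδ) ≤ 0.05; take ln: n ≥ ln(1/0.05)/δ = 2.996/0.7568 = 3.958.
So 4 complete cycles are required.

4 cycles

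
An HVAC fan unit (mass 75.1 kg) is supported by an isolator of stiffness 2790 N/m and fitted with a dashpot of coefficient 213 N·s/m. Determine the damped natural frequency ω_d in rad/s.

5.93 rad/s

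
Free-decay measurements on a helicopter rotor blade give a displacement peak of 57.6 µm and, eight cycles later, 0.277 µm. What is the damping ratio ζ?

Logarithmic decrement δ = (1/n)·ln(x₀/x_n) = (1/8)·ln(57.6/0.277) = (1/8)·ln(207.9) = 0.6672.
ζ = δ/√(4π² + δ²) = 0.6672/√(39.48 + 0.445) = 0.6672/6.319 = 0.1056.

0.106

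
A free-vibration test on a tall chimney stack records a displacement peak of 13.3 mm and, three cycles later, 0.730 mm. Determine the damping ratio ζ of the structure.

Logarithmic decrement δ = (1/n)·ln(x₀/x_n) = (1/3)·ln(13.3/0.730) = (1/3)·ln(18.22) = 0.9675.
ζ = δ/√(4π² + δ²) = 0.9675/√(39.48 + 0.936) = 0.9675/6.357 = 0.1522.

0.152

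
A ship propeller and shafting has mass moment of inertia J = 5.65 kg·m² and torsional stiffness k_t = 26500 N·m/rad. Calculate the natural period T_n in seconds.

0.0917 s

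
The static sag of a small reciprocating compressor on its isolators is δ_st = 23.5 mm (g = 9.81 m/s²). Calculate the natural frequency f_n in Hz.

ω_n = √(g/δ_st) = √(9.81/0.0235) = √417.4 = 20.43 rad/s.
f_n = ω_n/(2π) = 20.43/6.283 = 3.252 Hz.

3.25 Hz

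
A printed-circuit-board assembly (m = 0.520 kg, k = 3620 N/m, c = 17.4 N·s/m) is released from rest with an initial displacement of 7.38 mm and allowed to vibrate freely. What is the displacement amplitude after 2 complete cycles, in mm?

0.564 mm

ζ = c/(2√(km)) = 17.4/(2√(3620 × 0.520)) = 17.4/86.77 = 0.2005.
Logarithmic decrement δ = 2πζ/√(1 − ζ²) = 2π × 0.2005/√(1 − 0.0402) = 1.286.
After n cycles, x_n/x₀ = e^(−nδ), so x_2 = 7.38 × e^(−2 × 1.286) = 7.38 × 0.07638 = 0.5637 mm.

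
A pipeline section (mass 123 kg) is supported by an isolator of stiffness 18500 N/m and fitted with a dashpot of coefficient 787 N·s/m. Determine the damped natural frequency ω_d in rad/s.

ω_n = √(k/m) = √(18500/123) = 12.26 rad/s.
Critical damping c_c = 2√(k·m) = 2√(18500 × 123) = 3017 N·s/m, so ζ = c/c_c = 787/3017 = 0.2609.
ω_d = ω_n√(1 − ζ²) = 12.26 × √(1 − 0.0680) = 11.84 rad/s.

11.8 rad/s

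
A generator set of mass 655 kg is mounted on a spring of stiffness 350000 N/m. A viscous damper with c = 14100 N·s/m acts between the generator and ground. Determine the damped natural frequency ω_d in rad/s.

20.5 rad/s

ω_n = √(k/m) = √(350000/655) = 23.12 rad/s.
Critical damping c_c = 2√(k·m) = 2√(350000 × 655) = 30280 N·s/m, so ζ = c/c_c = 14100/30280 = 0.4656.
ω_d = ω_n√(1 − ζ²) = 23.12 × √(1 − 0.217) = 20.46 rad/s.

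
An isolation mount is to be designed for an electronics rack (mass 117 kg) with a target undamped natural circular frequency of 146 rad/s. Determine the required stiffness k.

2490000 N/m

k = m·ω_n² = 117 × 146.0² = 117 × 21320 = 2494000 N/m.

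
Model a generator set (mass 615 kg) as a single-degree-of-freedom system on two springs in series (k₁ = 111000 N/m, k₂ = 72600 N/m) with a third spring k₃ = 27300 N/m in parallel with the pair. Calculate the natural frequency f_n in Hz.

1.71 Hz

Series pair: k_s = k₁k₂/(k₁+k₂) = (111000)(72600)/(111000 + 72600) = 43890 N/m. In parallel with k₃: k_eq = 43890 + 27300 = 71190 N/m.
ω_n = √(k_eq/m) = √(71190/615) = √115.8 = 10.76 rad/s.
f_n = ω_n/(2π) = 10.76/6.283 = 1.712 Hz.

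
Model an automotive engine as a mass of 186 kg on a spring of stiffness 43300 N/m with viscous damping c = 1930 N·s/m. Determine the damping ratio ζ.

0.340

ω_n = √(k/m) = √(43300/186) = 15.26 rad/s.
Critical damping c_c = 2√(k·m) = 2√(43300 × 186) = 5676 N·s/m, so ζ = c/c_c = 1930/5676 = 0.3400.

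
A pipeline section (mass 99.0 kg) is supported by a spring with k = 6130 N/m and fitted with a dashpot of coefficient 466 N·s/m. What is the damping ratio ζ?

0.299

ω_n = √(k/m) = √(6130/99.0) = 7.869 rad/s.
Critical damping c_c = 2√(k·m) = 2√(6130 × 99.0) = 1558 N·s/m, so ζ = c/c_c = 466/1558 = 0.2991.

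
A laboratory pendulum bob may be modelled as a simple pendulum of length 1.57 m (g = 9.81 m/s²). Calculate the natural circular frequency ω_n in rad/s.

For a simple pendulum ω_n = √(g/L) = √(9.81/1.57) = √6.248 = 2.500 rad/s.

2.50 rad/s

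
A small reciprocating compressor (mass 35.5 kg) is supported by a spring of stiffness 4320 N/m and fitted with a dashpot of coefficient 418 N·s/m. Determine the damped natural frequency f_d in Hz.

1.48 Hz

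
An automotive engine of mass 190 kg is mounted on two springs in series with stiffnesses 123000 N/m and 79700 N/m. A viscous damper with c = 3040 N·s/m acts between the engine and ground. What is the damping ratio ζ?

Series springs: 1/k_eq = 1/123000 + 1/79700 = 2.068×10^-5, so k_eq = 48360 N/m.
ω_n = √(k_eq/m) = √(48360/190) = 15.95 rad/s.
Critical damping c_c = 2√(k_eq·m) = 2√(48360 × 190) = 6063 N·s/m, so ζ = c/c_c = 3040/6063 = 0.5014.

0.501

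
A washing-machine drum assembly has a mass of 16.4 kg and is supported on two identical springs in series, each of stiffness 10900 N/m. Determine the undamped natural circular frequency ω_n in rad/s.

18.2 rad/s

Series springs: 1/k_eq = 2/10900, so k_eq = 10900/2 = 5450 N/m.
ω_n = √(k_eq/m) = √(5450/16.4) = √332.3 = 18.23 rad/s.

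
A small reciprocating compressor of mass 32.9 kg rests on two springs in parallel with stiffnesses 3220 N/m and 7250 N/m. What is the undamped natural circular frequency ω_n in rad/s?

Parallel springs add: k_eq = 3220 + 7250 = 10470 N/m.
ω_n = √(k_eq/m) = √(10470/32.9) = √318.2 = 17.84 rad/s.

17.8 rad/s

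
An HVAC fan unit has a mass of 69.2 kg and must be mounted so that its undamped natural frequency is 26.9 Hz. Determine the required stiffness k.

ω_n = 2πf_n = 2π × 26.9 = 169.0 rad/s.
k = m·ω_n² = 69.2 × 169.0² = 69.2 × 28570 = 1977000 N/m.

1980000 N/m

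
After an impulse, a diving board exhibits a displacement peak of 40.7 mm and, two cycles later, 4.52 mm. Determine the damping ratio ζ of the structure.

0.172

Logarithmic decrement δ = (1/n)·ln(x₀/x_n) = (1/2)·ln(40.7/4.52) = (1/2)·ln(9.004) = 1.099.
ζ = δ/√(4π² + δ²) = 1.099/√(39.48 + 1.21) = 1.099/6.379 = 0.1723.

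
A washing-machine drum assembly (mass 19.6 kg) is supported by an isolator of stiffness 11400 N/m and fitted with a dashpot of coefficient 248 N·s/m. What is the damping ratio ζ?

ω_n = √(k/m) = √(11400/19.6) = 24.12 rad/s.
Critical damping c_c = 2√(k·m) = 2√(11400 × 19.6) = 945.4 N·s/m, so ζ = c/c_c = 248/945.4 = 0.2623.

0.262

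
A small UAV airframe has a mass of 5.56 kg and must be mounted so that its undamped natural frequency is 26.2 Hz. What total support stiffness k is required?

ω_n = 2πf_n = 2π × 26.2 = 164.6 rad/s.
k = m·ω_n² = 5.56 × 164.6² = 5.56 × 27100 = 150700 N/m.

151000 N/m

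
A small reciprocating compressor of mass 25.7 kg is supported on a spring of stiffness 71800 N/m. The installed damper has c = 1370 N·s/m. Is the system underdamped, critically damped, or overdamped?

underdamped

c_c = 2√(k·m) = 2717 N·s/m; ζ = c/c_c = 1370/2717 = 0.504.
Since ζ < 1 the system is underdamped.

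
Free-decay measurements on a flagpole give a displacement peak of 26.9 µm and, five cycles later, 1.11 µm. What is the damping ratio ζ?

0.101

Logarithmic decrement δ = (1/n)·ln(x₀/x_n) = (1/5)·ln(26.9/1.11) = (1/5)·ln(24.23) = 0.6376.
ζ = δ/√(4π² + δ²) = 0.6376/√(39.48 + 0.406) = 0.6376/6.315 = 0.1010.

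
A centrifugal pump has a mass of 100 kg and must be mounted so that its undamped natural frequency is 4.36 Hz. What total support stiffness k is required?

75000 N/m

ω_n = 2πf_n = 2π × 4.36 = 27.39 rad/s.
k = m·ω_n² = 100 × 27.39² = 100 × 750.5 = 75050 N/m.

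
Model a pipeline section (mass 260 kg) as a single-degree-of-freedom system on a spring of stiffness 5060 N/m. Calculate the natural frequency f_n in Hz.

0.702 Hz

ω_n = √(k/m) = √(5060/260) = √19.46 = 4.412 rad/s.
f_n = ω_n/(2π) = 4.412/6.283 = 0.7021 Hz.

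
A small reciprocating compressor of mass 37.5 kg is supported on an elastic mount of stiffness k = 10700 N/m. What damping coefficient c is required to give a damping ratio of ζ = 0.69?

c_c = 2√(k·m) = 2√(10700 × 37.5) = 1267 N·s/m.
c = ζ·c_c = 0.69 × 1267 = 874.2 N·s/m.

874 N·s/m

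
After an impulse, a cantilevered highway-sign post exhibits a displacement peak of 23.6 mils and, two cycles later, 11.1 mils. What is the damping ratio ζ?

0.0599

Logarithmic decrement δ = (1/n)·ln(x₀/x_n) = (1/2)·ln(23.6/11.1) = (1/2)·ln(2.126) = 0.3772.
ζ = δ/√(4π² + δ²) = 0.3772/√(39.48 + 0.142) = 0.3772/6.294 = 0.05992.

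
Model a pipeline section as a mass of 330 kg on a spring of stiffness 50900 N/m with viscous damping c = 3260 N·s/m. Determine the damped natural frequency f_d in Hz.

ω_n = √(k/m) = √(50900/330) = 12.42 rad/s.
Critical damping c_c = 2√(k·m) = 2√(50900 × 330) = 8197 N·s/m, so ζ = c/c_c = 3260/8197 = 0.3977.
ω_d = ω_n√(1 − ζ²) = 12.42 × √(1 − 0.158) = 11.39 rad/s.
f_d = ω_d/(2π) = 1.814 Hz.

1.81 Hz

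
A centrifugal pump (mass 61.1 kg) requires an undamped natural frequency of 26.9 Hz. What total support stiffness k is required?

1750000 N/m

ω_n = 2πf_n = 2π × 26.9 = 169.0 rad/s.
k = m·ω_n² = 61.1 × 169.0² = 61.1 × 28570 = 1745000 N/m.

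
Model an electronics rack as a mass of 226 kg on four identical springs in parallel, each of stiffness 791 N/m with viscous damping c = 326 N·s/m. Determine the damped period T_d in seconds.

1.71 s

Parallel springs add: k_eq = 4 × 791 = 3164 N/m.
ω_n = √(k_eq/m) = √(3164/226) = 3.742 rad/s.
Critical damping c_c = 2√(k_eq·m) = 2√(3164 × 226) = 1691 N·s/m, so ζ = c/c_c = 326/1691 = 0.1928.
ω_d = ω_n√(1 − ζ²) = 3.742 × √(1 − 0.0372) = 3.671 rad/s.
T_d = 2π/ω_d = 1.711 s.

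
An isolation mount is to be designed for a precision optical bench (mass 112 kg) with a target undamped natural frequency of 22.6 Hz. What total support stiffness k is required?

ω_n = 2πf_n = 2π × 22.6 = 142.0 rad/s.
k = m·ω_n² = 112 × 142.0² = 112 × 20160 = 2258000 N/m.

2260000 N/m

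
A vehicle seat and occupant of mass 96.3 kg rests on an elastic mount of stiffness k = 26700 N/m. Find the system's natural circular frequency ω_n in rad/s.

ω_n = √(k/m) = √(26700/96.3) = √277.3 = 16.65 rad/s.

16.7 rad/s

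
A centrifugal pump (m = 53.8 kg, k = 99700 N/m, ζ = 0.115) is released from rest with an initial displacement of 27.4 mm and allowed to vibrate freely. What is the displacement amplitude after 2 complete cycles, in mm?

6.40 mm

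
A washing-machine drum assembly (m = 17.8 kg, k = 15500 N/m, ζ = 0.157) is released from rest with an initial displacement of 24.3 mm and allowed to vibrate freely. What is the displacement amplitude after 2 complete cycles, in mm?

3.30 mm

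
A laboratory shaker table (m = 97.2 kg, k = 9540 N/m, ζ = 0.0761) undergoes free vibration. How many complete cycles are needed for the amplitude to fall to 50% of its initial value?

2 cycles

Logarithmic decrement δ = 2πζ/√(1 − ζ²) = 2π × 0.07610/√(1 − 0.00579) = 0.4795.
x_n/x₀ = e^(−nδ) ≤ 0.5; take ln: n ≥ ln(1/0.5)/δ = 0.6931/0.4795 = 1.445.
So 2 complete cycles are required.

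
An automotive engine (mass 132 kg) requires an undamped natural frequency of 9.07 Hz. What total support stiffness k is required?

429000 N/m

ω_n = 2πf_n = 2π × 9.07 = 56.99 rad/s.
k = m·ω_n² = 132 × 56.99² = 132 × 3248 = 428700 N/m.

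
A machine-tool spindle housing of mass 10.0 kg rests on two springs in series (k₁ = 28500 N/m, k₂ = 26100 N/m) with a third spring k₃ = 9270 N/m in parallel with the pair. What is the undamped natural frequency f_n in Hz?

Series pair: k_s = k₁k₂/(k₁+k₂) = (28500)(26100)/(28500 + 26100) = 13620 N/m. In parallel with k₃: k_eq = 13620 + 9270 = 22890 N/m.
ω_n = √(k_eq/m) = √(22890/10.0) = √2289 = 47.85 rad/s.
f_n = ω_n/(2π) = 47.85/6.283 = 7.615 Hz.

7.62 Hz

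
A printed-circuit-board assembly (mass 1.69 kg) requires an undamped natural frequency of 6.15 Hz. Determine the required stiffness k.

2520 N/m

ω_n = 2πf_n = 2π × 6.15 = 38.64 rad/s.
k = m·ω_n² = 1.69 × 38.64² = 1.69 × 1493 = 2523 N/m.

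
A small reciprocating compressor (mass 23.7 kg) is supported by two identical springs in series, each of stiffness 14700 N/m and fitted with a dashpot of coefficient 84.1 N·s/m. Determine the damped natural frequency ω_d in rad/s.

Series springs: 1/k_eq = 2/14700, so k_eq = 14700/2 = 7350 N/m.
ω_n = √(k_eq/m) = √(7350/23.7) = 17.61 rad/s.
Critical damping c_c = 2√(k_eq·m) = 2√(7350 × 23.7) = 834.7 N·s/m, so ζ = c/c_c = 84.1/834.7 = 0.1008.
ω_d = ω_n√(1 − ζ²) = 17.61 × √(1 − 0.0102) = 17.52 rad/s.

17.5 rad/s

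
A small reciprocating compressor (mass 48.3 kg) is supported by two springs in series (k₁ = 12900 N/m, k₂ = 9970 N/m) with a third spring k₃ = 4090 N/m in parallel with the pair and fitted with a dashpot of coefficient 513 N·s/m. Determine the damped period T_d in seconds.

Series pair: k_s = k₁k₂/(k₁+k₂) = (12900)(9970)/(12900 + 9970) = 5624 N/m. In parallel with k₃: k_eq = 5624 + 4090 = 9714 N/m.
ω_n = √(k_eq/m) = √(9714/48.3) = 14.18 rad/s.
Critical damping c_c = 2√(k_eq·m) = 2√(9714 × 48.3) = 1370 N·s/m, so ζ = c/c_c = 513/1370 = 0.3745.
ω_d = ω_n√(1 − ζ²) = 14.18 × √(1 − 0.140) = 13.15 rad/s.
T_d = 2π/ω_d = 0.4778 s.

0.478 s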